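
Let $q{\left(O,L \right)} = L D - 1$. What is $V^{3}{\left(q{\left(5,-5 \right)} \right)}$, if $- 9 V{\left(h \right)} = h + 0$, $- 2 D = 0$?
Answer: $\frac{1}{729} \approx 0.0013717$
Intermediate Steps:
$D = 0$ ($D = \left(- \frac{1}{2}\right) 0 = 0$)
$q{\left(O,L \right)} = -1$ ($q{\left(O,L \right)} = L 0 - 1 = 0 - 1 = -1$)
$V{\left(h \right)} = - \frac{h}{9}$ ($V{\left(h \right)} = - \frac{h + 0}{9} = - \frac{h}{9}$)
$V^{3}{\left(q{\left(5,-5 \right)} \right)} = \left(\left(- \frac{1}{9}\right) \left(-1\right)\right)^{3} = \left(\frac{1}{9}\right)^{3} = \frac{1}{729}$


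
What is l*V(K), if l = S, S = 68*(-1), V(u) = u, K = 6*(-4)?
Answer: 1632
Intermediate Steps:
K = -24
S = -68
l = -68
l*V(K) = -68*(-24) = 1632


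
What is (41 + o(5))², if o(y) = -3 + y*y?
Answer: 3969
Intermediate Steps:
o(y) = -3 + y²
(41 + o(5))² = (41 + (-3 + 5²))² = (41 + (-3 + 25))² = (41 + 22)² = 63² = 3969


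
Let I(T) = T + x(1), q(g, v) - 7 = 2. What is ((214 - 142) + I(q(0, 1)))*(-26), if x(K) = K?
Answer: -2132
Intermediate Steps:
q(g, v) = 9 (q(g, v) = 7 + 2 = 9)
I(T) = 1 + T (I(T) = T + 1 = 1 + T)
((214 - 142) + I(q(0, 1)))*(-26) = ((214 - 142) + (1 + 9))*(-26) = (72 + 10)*(-26) = 82*(-26) = -2132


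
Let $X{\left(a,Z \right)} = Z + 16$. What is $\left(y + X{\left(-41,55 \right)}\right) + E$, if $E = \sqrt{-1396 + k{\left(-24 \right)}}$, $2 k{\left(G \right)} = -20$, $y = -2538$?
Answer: $-2467 + i \sqrt{1406} \approx -2467.0 + 37.497 i$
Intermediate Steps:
$k{\left(G \right)} = -10$ ($k{\left(G \right)} = \frac{1}{2} \left(-20\right) = -10$)
$X{\left(a,Z \right)} = 16 + Z$
$E = i \sqrt{1406}$ ($E = \sqrt{-1396 - 10} = \sqrt{-1406} = i \sqrt{1406} \approx 37.497 i$)
$\left(y + X{\left(-41,55 \right)}\right) + E = \left(-2538 + \left(16 + 55\right)\right) + i \sqrt{1406} = \left(-2538 + 71\right) + i \sqrt{1406} = -2467 + i \sqrt{1406}$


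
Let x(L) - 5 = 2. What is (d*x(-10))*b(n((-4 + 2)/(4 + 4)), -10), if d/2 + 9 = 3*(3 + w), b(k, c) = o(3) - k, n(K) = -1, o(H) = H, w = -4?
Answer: -672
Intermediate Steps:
x(L) = 7 (x(L) = 5 + 2 = 7)
b(k, c) = 3 - k
d = -24 (d = -18 + 2*(3*(3 - 4)) = -18 + 2*(3*(-1)) = -18 + 2*(-3) = -18 - 6 = -24)
(d*x(-10))*b(n((-4 + 2)/(4 + 4)), -10) = (-24*7)*(3 - 1*(-1)) = -168*(3 + 1) = -168*4 = -672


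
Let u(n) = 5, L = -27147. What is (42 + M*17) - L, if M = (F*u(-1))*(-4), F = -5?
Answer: 28889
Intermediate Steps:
M = 100 (M = -5*5*(-4) = -25*(-4) = 100)
(42 + M*17) - L = (42 + 100*17) - 1*(-27147) = (42 + 1700) + 27147 = 1742 + 27147 = 28889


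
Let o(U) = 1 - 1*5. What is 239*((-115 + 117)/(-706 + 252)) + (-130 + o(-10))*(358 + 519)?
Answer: -26676825/227 ≈ -1.1752e+5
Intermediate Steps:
o(U) = -4 (o(U) = 1 - 5 = -4)
239*((-115 + 117)/(-706 + 252)) + (-130 + o(-10))*(358 + 519) = 239*((-115 + 117)/(-706 + 252)) + (-130 - 4)*(358 + 519) = 239*(2/(-454)) - 134*877 = 239*(2*(-1/454)) - 117518 = 239*(-1/227) - 117518 = -239/227 - 117518 = -26676825/227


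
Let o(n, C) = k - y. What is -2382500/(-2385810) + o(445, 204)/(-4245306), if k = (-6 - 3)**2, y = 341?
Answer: 12968028020/12985248087 ≈ 0.99867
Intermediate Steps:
k = 81 (k = (-9)**2 = 81)
o(n, C) = -260 (o(n, C) = 81 - 1*341 = 81 - 341 = -260)
-2382500/(-2385810) + o(445, 204)/(-4245306) = -2382500/(-2385810) - 260/(-4245306) = -2382500*(-1/2385810) - 260*(-1/4245306) = 238250/238581 + 10/163281 = 12968028020/12985248087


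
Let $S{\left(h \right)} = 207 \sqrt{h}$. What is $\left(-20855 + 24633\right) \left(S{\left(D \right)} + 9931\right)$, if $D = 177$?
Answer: $37519318 + 782046 \sqrt{177} \approx 4.7924 \cdot 10^{7}$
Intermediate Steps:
$\left(-20855 + 24633\right) \left(S{\left(D \right)} + 9931\right) = \left(-20855 + 24633\right) \left(207 \sqrt{177} + 9931\right) = 3778 \left(9931 + 207 \sqrt{177}\right) = 37519318 + 782046 \sqrt{177}$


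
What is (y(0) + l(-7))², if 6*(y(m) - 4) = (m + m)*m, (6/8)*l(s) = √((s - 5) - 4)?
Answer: -112/9 + 128*I/3 ≈ -12.444 + 42.667*I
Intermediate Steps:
l(s) = 4*√(-9 + s)/3 (l(s) = 4*√((s - 5) - 4)/3 = 4*√((-5 + s) - 4)/3 = 4*√(-9 + s)/3)
y(m) = 4 + m²/3 (y(m) = 4 + ((m + m)*m)/6 = 4 + ((2*m)*m)/6 = 4 + (2*m²)/6 = 4 + m²/3)
(y(0) + l(-7))² = ((4 + (⅓)*0²) + 4*√(-9 - 7)/3)² = ((4 + (⅓)*0) + 4*√(-16)/3)² = ((4 + 0) + 4*(4*I)/3)² = (4 + 16*I/3)²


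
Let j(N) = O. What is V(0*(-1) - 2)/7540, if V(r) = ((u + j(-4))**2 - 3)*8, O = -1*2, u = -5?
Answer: 92/1885 ≈ 0.048806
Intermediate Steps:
O = -2
j(N) = -2
V(r) = 368 (V(r) = ((-5 - 2)**2 - 3)*8 = ((-7)**2 - 3)*8 = (49 - 3)*8 = 46*8 = 368)
V(0*(-1) - 2)/7540 = 368/7540 = 368*(1/7540) = 92/1885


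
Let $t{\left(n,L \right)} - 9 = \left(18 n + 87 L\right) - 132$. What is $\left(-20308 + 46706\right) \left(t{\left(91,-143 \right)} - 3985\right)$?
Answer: $-393620578$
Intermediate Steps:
$t{\left(n,L \right)} = -123 + 18 n + 87 L$ ($t{\left(n,L \right)} = 9 - \left(132 - 87 L - 18 n\right) = 9 + \left(-132 + 18 n + 87 L\right) = -123 + 18 n + 87 L$)
$\left(-20308 + 46706\right) \left(t{\left(91,-143 \right)} - 3985\right) = \left(-20308 + 46706\right) \left(\left(-123 + 18 \cdot 91 + 87 \left(-143\right)\right) - 3985\right) = 26398 \left(\left(-123 + 1638 - 12441\right) - 3985\right) = 26398 \left(-10926 - 3985\right) = 26398 \left(-14911\right) = -393620578$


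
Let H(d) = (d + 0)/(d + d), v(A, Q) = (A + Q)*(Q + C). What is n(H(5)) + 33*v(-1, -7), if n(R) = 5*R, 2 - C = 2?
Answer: 3701/2 ≈ 1850.5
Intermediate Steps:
C = 0 (C = 2 - 1*2 = 2 - 2 = 0)
v(A, Q) = Q*(A + Q) (v(A, Q) = (A + Q)*(Q + 0) = (A + Q)*Q = Q*(A + Q))
H(d) = ½ (H(d) = d/((2*d)) = d*(1/(2*d)) = ½)
n(H(5)) + 33*v(-1, -7) = 5*(½) + 33*(-7*(-1 - 7)) = 5/2 + 33*(-7*(-8)) = 5/2 + 33*56 = 5/2 + 1848 = 3701/2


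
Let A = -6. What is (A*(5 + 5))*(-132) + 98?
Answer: 8018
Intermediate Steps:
(A*(5 + 5))*(-132) + 98 = -6*(5 + 5)*(-132) + 98 = -6*10*(-132) + 98 = -60*(-132) + 98 = 7920 + 98 = 8018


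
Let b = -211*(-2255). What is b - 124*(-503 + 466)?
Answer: 480393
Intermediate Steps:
b = 475805
b - 124*(-503 + 466) = 475805 - 124*(-503 + 466) = 475805 - 124*(-37) = 475805 + 4588 = 480393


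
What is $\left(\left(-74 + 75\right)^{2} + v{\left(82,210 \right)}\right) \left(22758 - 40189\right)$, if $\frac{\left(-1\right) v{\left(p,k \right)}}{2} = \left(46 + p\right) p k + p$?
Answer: $76844267173$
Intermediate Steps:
$v{\left(p,k \right)} = - 2 p - 2 k p \left(46 + p\right)$ ($v{\left(p,k \right)} = - 2 \left(\left(46 + p\right) p k + p\right) = - 2 \left(p \left(46 + p\right) k + p\right) = - 2 \left(k p \left(46 + p\right) + p\right) = - 2 \left(p + k p \left(46 + p\right)\right) = - 2 p - 2 k p \left(46 + p\right)$)
$\left(\left(-74 + 75\right)^{2} + v{\left(82,210 \right)}\right) \left(22758 - 40189\right) = \left(\left(-74 + 75\right)^{2} - 164 \left(1 + 46 \cdot 210 + 210 \cdot 82\right)\right) \left(22758 - 40189\right) = \left(1^{2} - 164 \left(1 + 9660 + 17220\right)\right) \left(-17431\right) = \left(1 - 164 \cdot 26881\right) \left(-17431\right) = \left(1 - 4408484\right) \left(-17431\right) = \left(-4408483\right) \left(-17431\right) = 76844267173$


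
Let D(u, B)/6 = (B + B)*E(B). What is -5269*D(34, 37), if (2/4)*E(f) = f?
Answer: -173118264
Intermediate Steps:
E(f) = 2*f
D(u, B) = 24*B² (D(u, B) = 6*((B + B)*(2*B)) = 6*((2*B)*(2*B)) = 6*(4*B²) = 24*B²)
-5269*D(34, 37) = -126456*37² = -126456*1369 = -5269*32856 = -173118264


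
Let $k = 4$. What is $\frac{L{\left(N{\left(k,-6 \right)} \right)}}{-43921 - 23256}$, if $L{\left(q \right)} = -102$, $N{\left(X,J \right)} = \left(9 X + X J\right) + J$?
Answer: $\frac{102}{67177} \approx 0.0015184$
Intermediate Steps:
$N{\left(X,J \right)} = J + 9 X + J X$ ($N{\left(X,J \right)} = \left(9 X + J X\right) + J = J + 9 X + J X$)
$\frac{L{\left(N{\left(k,-6 \right)} \right)}}{-43921 - 23256} = - \frac{102}{-43921 - 23256} = - \frac{102}{-67177} = \left(-102\right) \left(- \frac{1}{67177}\right) = \frac{102}{67177}$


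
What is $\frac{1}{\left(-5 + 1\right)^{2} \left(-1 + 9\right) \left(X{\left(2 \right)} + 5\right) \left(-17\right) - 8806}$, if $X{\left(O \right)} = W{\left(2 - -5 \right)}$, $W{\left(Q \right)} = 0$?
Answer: $- \frac{1}{19686} \approx -5.0798 \cdot 10^{-5}$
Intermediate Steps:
$X{\left(O \right)} = 0$
$\frac{1}{\left(-5 + 1\right)^{2} \left(-1 + 9\right) \left(X{\left(2 \right)} + 5\right) \left(-17\right) - 8806} = \frac{1}{\left(-5 + 1\right)^{2} \left(-1 + 9\right) \left(0 + 5\right) \left(-17\right) - 8806} = \frac{1}{\left(-4\right)^{2} \cdot 8 \cdot 5 \left(-17\right) - 8806} = \frac{1}{16 \cdot 40 \left(-17\right) - 8806} = \frac{1}{640 \left(-17\right) - 8806} = \frac{1}{-10880 - 8806} = \frac{1}{-19686} = - \frac{1}{19686}$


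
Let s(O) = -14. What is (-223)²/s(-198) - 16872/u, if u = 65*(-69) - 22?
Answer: -223892395/63098 ≈ -3548.3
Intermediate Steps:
u = -4507 (u = -4485 - 22 = -4507)
(-223)²/s(-198) - 16872/u = (-223)²/(-14) - 16872/(-4507) = 49729*(-1/14) - 16872*(-1/4507) = -49729/14 + 16872/4507 = -223892395/63098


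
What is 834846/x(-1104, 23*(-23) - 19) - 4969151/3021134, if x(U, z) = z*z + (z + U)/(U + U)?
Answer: 568516941570557/500808008582614 ≈ 1.1352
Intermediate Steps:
x(U, z) = z² + (U + z)/(2*U) (x(U, z) = z² + (U + z)/((2*U)) = z² + (U + z)*(1/(2*U)) = z² + (U + z)/(2*U))
834846/x(-1104, 23*(-23) - 19) - 4969151/3021134 = 834846/(½ + (23*(-23) - 19)² + (½)*(23*(-23) - 19)/(-1104)) - 4969151/3021134 = 834846/(½ + (-529 - 19)² + (½)*(-529 - 19)*(-1/1104)) - 4969151*1/3021134 = 834846/(½ + (-548)² + (½)*(-548)*(-1/1104)) - 4969151/3021134 = 834846/(½ + 300304 + 137/552) - 4969151/3021134 = 834846/(165768221/552) - 4969151/3021134 = 834846*(552/165768221) - 4969151/3021134 = 460834992/165768221 - 4969151/3021134 = 568516941570557/500808008582614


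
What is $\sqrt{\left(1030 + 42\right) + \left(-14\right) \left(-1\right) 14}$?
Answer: $2 \sqrt{317} \approx 35.609$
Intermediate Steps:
$\sqrt{\left(1030 + 42\right) + \left(-14\right) \left(-1\right) 14} = \sqrt{1072 + 14 \cdot 14} = \sqrt{1072 + 196} = \sqrt{1268} = 2 \sqrt{317}$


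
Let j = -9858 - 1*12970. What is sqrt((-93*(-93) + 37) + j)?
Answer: I*sqrt(14142) ≈ 118.92*I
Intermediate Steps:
j = -22828 (j = -9858 - 12970 = -22828)
sqrt((-93*(-93) + 37) + j) = sqrt((-93*(-93) + 37) - 22828) = sqrt((8649 + 37) - 22828) = sqrt(8686 - 22828) = sqrt(-14142) = I*sqrt(14142)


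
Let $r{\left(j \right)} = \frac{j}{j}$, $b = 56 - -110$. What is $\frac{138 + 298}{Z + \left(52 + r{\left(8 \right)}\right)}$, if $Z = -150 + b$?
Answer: $\frac{436}{69} \approx 6.3188$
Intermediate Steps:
$b = 166$ ($b = 56 + 110 = 166$)
$r{\left(j \right)} = 1$
$Z = 16$ ($Z = -150 + 166 = 16$)
$\frac{138 + 298}{Z + \left(52 + r{\left(8 \right)}\right)} = \frac{138 + 298}{16 + \left(52 + 1\right)} = \frac{436}{16 + 53} = \frac{436}{69}$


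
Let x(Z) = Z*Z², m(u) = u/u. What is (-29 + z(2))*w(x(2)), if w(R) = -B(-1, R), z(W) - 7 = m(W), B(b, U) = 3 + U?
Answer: 231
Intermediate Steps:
m(u) = 1
x(Z) = Z³
z(W) = 8 (z(W) = 7 + 1 = 8)
w(R) = -3 - R (w(R) = -(3 + R) = -3 - R)
(-29 + z(2))*w(x(2)) = (-29 + 8)*(-3 - 1*2³) = -21*(-3 - 1*8) = -21*(-3 - 8) = -21*(-11) = 231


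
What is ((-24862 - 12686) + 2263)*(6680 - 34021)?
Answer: 964727185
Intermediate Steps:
((-24862 - 12686) + 2263)*(6680 - 34021) = (-37548 + 2263)*(-27341) = -35285*(-27341) = 964727185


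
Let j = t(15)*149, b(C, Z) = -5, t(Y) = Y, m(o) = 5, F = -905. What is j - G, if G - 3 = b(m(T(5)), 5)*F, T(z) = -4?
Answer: -2293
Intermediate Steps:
j = 2235 (j = 15*149 = 2235)
G = 4528 (G = 3 - 5*(-905) = 3 + 4525 = 4528)
j - G = 2235 - 1*4528 = 2235 - 4528 = -2293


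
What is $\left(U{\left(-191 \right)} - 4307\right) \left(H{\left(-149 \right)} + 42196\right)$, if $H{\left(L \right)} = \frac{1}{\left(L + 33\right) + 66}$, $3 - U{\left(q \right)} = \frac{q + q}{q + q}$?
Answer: $- \frac{1816536939}{10} \approx -1.8165 \cdot 10^{8}$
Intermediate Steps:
$U{\left(q \right)} = 2$ ($U{\left(q \right)} = 3 - \frac{q + q}{q + q} = 3 - \frac{2 q}{2 q} = 3 - 2 q \frac{1}{2 q} = 3 - 1 = 2$)
$H{\left(L \right)} = \frac{1}{99 + L}$ ($H{\left(L \right)} = \frac{1}{\left(33 + L\right) + 66} = \frac{1}{99 + L}$)
$\left(U{\left(-191 \right)} - 4307\right) \left(H{\left(-149 \right)} + 42196\right) = \left(2 - 4307\right) \left(\frac{1}{99 - 149} + 42196\right) = - 4305 \left(\frac{1}{-50} + 42196\right) = - 4305 \left(- \frac{1}{50} + 42196\right) = \left(-4305\right) \frac{2109799}{50} = - \frac{1816536939}{10}$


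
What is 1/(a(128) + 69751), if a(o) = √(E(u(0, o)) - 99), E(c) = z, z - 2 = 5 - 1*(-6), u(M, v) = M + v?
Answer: 69751/4865202087 - I*√86/4865202087 ≈ 1.4337e-5 - 1.9061e-9*I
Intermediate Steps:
z = 13 (z = 2 + (5 - 1*(-6)) = 2 + (5 + 6) = 2 + 11 = 13)
E(c) = 13
a(o) = I*√86 (a(o) = √(13 - 99) = √(-86) = I*√86)
1/(a(128) + 69751) = 1/(I*√86 + 69751) = 1/(69751 + I*√86)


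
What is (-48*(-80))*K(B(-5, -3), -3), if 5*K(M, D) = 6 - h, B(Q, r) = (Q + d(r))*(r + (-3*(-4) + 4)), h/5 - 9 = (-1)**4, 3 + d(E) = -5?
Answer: -33792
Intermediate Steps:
d(E) = -8 (d(E) = -3 - 5 = -8)
h = 50 (h = 45 + 5*(-1)**4 = 45 + 5*1 = 45 + 5 = 50)
B(Q, r) = (-8 + Q)*(16 + r) (B(Q, r) = (Q - 8)*(r + (-3*(-4) + 4)) = (-8 + Q)*(r + (12 + 4)) = (-8 + Q)*(r + 16) = (-8 + Q)*(16 + r))
K(M, D) = -44/5 (K(M, D) = (6 - 1*50)/5 = (6 - 50)/5 = (1/5)*(-44) = -44/5)
(-48*(-80))*K(B(-5, -3), -3) = -48*(-80)*(-44/5) = 3840*(-44/5) = -33792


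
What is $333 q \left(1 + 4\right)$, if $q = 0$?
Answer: $0$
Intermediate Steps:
$333 q \left(1 + 4\right) = 333 \cdot 0 \left(1 + 4\right) = 333 \cdot 0 \cdot 5 = 333 \cdot 0 = 0$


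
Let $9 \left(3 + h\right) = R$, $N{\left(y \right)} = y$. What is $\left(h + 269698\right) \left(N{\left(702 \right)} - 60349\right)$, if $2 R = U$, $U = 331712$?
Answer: $- \frac{154671291817}{9} \approx -1.7186 \cdot 10^{10}$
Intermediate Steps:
$R = 165856$ ($R = \frac{1}{2} \cdot 331712 = 165856$)
$h = \frac{165829}{9}$ ($h = -3 + \frac{1}{9} \cdot 165856 = -3 + \frac{165856}{9} = \frac{165829}{9} \approx 18425.0$)
$\left(h + 269698\right) \left(N{\left(702 \right)} - 60349\right) = \left(\frac{165829}{9} + 269698\right) \left(702 - 60349\right) = \frac{2593111}{9} \left(-59647\right) = - \frac{154671291817}{9}$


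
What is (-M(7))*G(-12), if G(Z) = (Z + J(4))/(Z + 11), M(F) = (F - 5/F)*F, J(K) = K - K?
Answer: -528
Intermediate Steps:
J(K) = 0
M(F) = F*(F - 5/F)
G(Z) = Z/(11 + Z) (G(Z) = (Z + 0)/(Z + 11) = Z/(11 + Z))
(-M(7))*G(-12) = (-(-5 + 7²))*(-12/(11 - 12)) = (-(-5 + 49))*(-12/(-1)) = (-1*44)*(-12*(-1)) = -44*12 = -528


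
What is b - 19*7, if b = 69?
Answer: -64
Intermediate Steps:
b - 19*7 = 69 - 19*7 = 69 - 133 = -64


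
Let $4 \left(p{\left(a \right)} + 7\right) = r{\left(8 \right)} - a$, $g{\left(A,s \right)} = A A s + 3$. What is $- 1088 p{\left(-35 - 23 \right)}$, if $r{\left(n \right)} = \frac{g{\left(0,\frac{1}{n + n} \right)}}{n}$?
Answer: $-8262$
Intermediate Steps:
$g{\left(A,s \right)} = 3 + s A^{2}$ ($g{\left(A,s \right)} = A^{2} s + 3 = s A^{2} + 3 = 3 + s A^{2}$)
$r{\left(n \right)} = \frac{3}{n}$ ($r{\left(n \right)} = \frac{3 + \frac{0^{2}}{n + n}}{n} = \frac{3 + \frac{1}{2 n} 0}{n} = \frac{3 + 0}{n} = \frac{3}{n}$)
$p{\left(a \right)} = - \frac{221}{32} - \frac{a}{4}$ ($p{\left(a \right)} = -7 + \frac{\frac{3}{8} - a}{4} = -7 - \left(- \frac{3}{32} + \frac{a}{4}\right) = - \frac{221}{32} - \frac{a}{4}$)
$- 1088 p{\left(-35 - 23 \right)} = - 1088 \left(- \frac{221}{32} - \frac{-35 - 23}{4}\right) = - 1088 \left(- \frac{221}{32} - - \frac{29}{2}\right) = - 1088 \left(- \frac{221}{32} + \frac{29}{2}\right) = \left(-1088\right) \frac{243}{32} = -8262$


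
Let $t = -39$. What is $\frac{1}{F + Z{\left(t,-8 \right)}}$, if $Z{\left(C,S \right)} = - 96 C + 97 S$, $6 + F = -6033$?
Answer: $- \frac{1}{3071} \approx -0.00032563$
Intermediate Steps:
$F = -6039$ ($F = -6 - 6033 = -6039$)
$\frac{1}{F + Z{\left(t,-8 \right)}} = \frac{1}{-6039 + \left(\left(-96\right) \left(-39\right) + 97 \left(-8\right)\right)} = \frac{1}{-6039 + \left(3744 - 776\right)} = \frac{1}{-6039 + 2968} = \frac{1}{-3071} = - \frac{1}{3071}$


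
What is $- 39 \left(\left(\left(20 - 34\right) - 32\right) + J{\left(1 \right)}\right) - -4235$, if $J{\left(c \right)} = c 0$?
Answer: $6029$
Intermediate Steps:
$J{\left(c \right)} = 0$
$- 39 \left(\left(\left(20 - 34\right) - 32\right) + J{\left(1 \right)}\right) - -4235 = - 39 \left(\left(\left(20 - 34\right) - 32\right) + 0\right) - -4235 = - 39 \left(\left(-14 - 32\right) + 0\right) + 4235 = - 39 \left(-46 + 0\right) + 4235 = \left(-39\right) \left(-46\right) + 4235 = 1794 + 4235 = 6029$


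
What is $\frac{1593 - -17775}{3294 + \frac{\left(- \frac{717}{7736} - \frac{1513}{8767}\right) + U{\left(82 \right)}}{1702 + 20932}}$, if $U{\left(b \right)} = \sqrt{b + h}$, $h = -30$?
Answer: $\frac{16704112976800121219106387041920}{2840941137433536517231071313393} - \frac{448093361064054498985984 \sqrt{13}}{2840941137433536517231071313393} \approx 5.8798$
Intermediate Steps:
$U{\left(b \right)} = \sqrt{-30 + b}$ ($U{\left(b \right)} = \sqrt{b - 30} = \sqrt{-30 + b}$)
$\frac{1593 - -17775}{3294 + \frac{\left(- \frac{717}{7736} - \frac{1513}{8767}\right) + U{\left(82 \right)}}{1702 + 20932}} = \frac{1593 - -17775}{3294 + \frac{\left(- \frac{717}{7736} - \frac{1513}{8767}\right) + \sqrt{-30 + 82}}{1702 + 20932}} = \frac{1593 + 17775}{3294 + \frac{\left(\left(-717\right) \frac{1}{7736} - \frac{1513}{8767}\right) + \sqrt{52}}{22634}} = \frac{19368}{3294 + \left(\left(- \frac{717}{7736} - \frac{1513}{8767}\right) + 2 \sqrt{13}\right) \frac{1}{22634}} = \frac{19368}{3294 + \left(- \frac{17990507}{67821512} + 2 \sqrt{13}\right) \frac{1}{22634}} = \frac{19368}{3294 - \left(\frac{17990507}{1535072102608} - \frac{\sqrt{13}}{11317}\right)} = \frac{19368}{\frac{5056527488000245}{1535072102608} + \frac{\sqrt{13}}{11317}}$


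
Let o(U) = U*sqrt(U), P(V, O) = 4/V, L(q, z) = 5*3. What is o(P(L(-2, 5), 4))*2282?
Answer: 18256*sqrt(15)/225 ≈ 314.25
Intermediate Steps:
L(q, z) = 15
o(U) = U**(3/2)
o(P(L(-2, 5), 4))*2282 = (4/15)**(3/2)*2282 = (8*sqrt(15)/225)*2282 = 18256*sqrt(15)/225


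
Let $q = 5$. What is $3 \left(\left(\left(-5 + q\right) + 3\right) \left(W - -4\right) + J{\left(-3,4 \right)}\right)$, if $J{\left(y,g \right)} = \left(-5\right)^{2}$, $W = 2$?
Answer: $129$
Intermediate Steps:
$J{\left(y,g \right)} = 25$
$3 \left(\left(\left(-5 + q\right) + 3\right) \left(W - -4\right) + J{\left(-3,4 \right)}\right) = 3 \left(\left(\left(-5 + 5\right) + 3\right) \left(2 - -4\right) + 25\right) = 3 \left(\left(0 + 3\right) \left(2 + 4\right) + 25\right) = 3 \left(3 \cdot 6 + 25\right) = 3 \left(18 + 25\right) = 3 \cdot 43 = 129$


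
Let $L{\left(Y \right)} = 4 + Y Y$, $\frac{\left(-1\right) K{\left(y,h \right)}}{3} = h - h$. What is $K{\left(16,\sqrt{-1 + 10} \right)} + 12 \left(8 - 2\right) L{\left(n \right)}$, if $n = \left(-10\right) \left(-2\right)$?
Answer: $29088$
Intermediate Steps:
$n = 20$
$K{\left(y,h \right)} = 0$ ($K{\left(y,h \right)} = - 3 \left(h - h\right) = \left(-3\right) 0 = 0$)
$L{\left(Y \right)} = 4 + Y^{2}$
$K{\left(16,\sqrt{-1 + 10} \right)} + 12 \left(8 - 2\right) L{\left(n \right)} = 0 + 12 \left(8 - 2\right) \left(4 + 20^{2}\right) = 0 + 12 \cdot 6 \left(4 + 400\right) = 0 + 72 \cdot 404 = 0 + 29088 = 29088$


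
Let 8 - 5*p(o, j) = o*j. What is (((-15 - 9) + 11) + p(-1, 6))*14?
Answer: -714/5 ≈ -142.80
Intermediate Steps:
p(o, j) = 8/5 - j*o/5 (p(o, j) = 8/5 - o*j/5 = 8/5 - j*o/5)
(((-15 - 9) + 11) + p(-1, 6))*14 = (((-15 - 9) + 11) + (8/5 - 1/5*6*(-1)))*14 = ((-24 + 11) + (8/5 + 6/5))*14 = (-13 + 14/5)*14 = -51/5*14 = -714/5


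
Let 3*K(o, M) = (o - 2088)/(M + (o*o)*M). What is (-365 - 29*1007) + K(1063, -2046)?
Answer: -41015285853491/1387151172 ≈ -29568.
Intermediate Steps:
K(o, M) = (-2088 + o)/(3*(M + M*o²)) (K(o, M) = ((o - 2088)/(M + (o*o)*M))/3 = ((-2088 + o)/(M + o²*M))/3 = ((-2088 + o)/(M + M*o²))/3 = (-2088 + o)/(3*(M + M*o²)))
(-365 - 29*1007) + K(1063, -2046) = (-365 - 29*1007) + (⅓)*(-2088 + 1063)/(-2046*(1 + 1063²)) = (-365 - 29203) + (⅓)*(-1/2046)*(-1025)/(1 + 1129969) = -29568 + (⅓)*(-1/2046)*(-1025)/1129970 = -29568 + (⅓)*(-1/2046)*(1/1129970)*(-1025) = -29568 + 205/1387151172 = -41015285853491/1387151172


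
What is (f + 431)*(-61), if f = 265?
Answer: -42456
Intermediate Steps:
(f + 431)*(-61) = (265 + 431)*(-61) = 696*(-61) = -42456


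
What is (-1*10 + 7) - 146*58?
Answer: -8471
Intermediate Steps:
(-1*10 + 7) - 146*58 = (-10 + 7) - 8468 = -3 - 8468 = -8471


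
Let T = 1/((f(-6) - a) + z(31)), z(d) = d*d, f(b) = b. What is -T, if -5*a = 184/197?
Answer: -985/940859 ≈ -0.0010469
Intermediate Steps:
z(d) = d**2
a = -184/985 (a = -184/(5*197) = -1/5*184/197 = -184/985 ≈ -0.18680)
T = 985/940859 (T = 1/((-6 - 1*(-184/985)) + 31**2) = 1/((-6 + 184/985) + 961) = 1/(-5726/985 + 961) = 1/(940859/985) = 985/940859 ≈ 0.0010469)
-T = -1*985/940859 = -985/940859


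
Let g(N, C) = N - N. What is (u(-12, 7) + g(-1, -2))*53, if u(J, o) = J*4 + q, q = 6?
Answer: -2226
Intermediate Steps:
u(J, o) = 6 + 4*J (u(J, o) = J*4 + 6 = 4*J + 6 = 6 + 4*J)
g(N, C) = 0
(u(-12, 7) + g(-1, -2))*53 = ((6 + 4*(-12)) + 0)*53 = ((6 - 48) + 0)*53 = (-42 + 0)*53 = -42*53 = -2226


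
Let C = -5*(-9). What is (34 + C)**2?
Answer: 6241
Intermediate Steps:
C = 45
(34 + C)**2 = (34 + 45)**2 = 79**2 = 6241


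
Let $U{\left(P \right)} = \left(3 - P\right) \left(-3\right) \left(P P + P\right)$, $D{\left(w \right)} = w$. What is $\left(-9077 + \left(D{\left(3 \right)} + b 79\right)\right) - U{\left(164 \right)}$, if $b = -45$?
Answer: $-13082609$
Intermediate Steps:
$U{\left(P \right)} = \left(-9 + 3 P\right) \left(P + P^{2}\right)$ ($U{\left(P \right)} = \left(-9 + 3 P\right) \left(P^{2} + P\right) = \left(-9 + 3 P\right) \left(P + P^{2}\right)$)
$\left(-9077 + \left(D{\left(3 \right)} + b 79\right)\right) - U{\left(164 \right)} = \left(-9077 + \left(3 - 3555\right)\right) - 3 \cdot 164 \left(-3 + 164^{2} - 328\right) = \left(-9077 + \left(3 - 3555\right)\right) - 3 \cdot 164 \left(-3 + 26896 - 328\right) = \left(-9077 - 3552\right) - 3 \cdot 164 \cdot 26565 = -12629 - 13069980 = -13082609$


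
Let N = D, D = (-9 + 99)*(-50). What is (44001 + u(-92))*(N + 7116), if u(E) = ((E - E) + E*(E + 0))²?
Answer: 187523504952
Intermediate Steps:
D = -4500 (D = 90*(-50) = -4500)
u(E) = E⁴ (u(E) = (0 + E*E)² = (0 + E²)² = (E²)² = E⁴)
N = -4500
(44001 + u(-92))*(N + 7116) = (44001 + (-92)⁴)*(-4500 + 7116) = (44001 + 71639296)*2616 = 71683297*2616 = 187523504952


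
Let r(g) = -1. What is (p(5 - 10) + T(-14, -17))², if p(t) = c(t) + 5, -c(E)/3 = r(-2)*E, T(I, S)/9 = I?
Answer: 18496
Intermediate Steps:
T(I, S) = 9*I
c(E) = 3*E (c(E) = -(-3)*E = 3*E)
p(t) = 5 + 3*t (p(t) = 3*t + 5 = 5 + 3*t)
(p(5 - 10) + T(-14, -17))² = ((5 + 3*(5 - 10)) + 9*(-14))² = ((5 + 3*(-5)) - 126)² = ((5 - 15) - 126)² = (-10 - 126)² = (-136)² = 18496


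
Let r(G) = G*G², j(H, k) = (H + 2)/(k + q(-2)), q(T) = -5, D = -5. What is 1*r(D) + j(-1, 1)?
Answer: -501/4 ≈ -125.25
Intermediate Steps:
j(H, k) = (2 + H)/(-5 + k) (j(H, k) = (H + 2)/(k - 5) = (2 + H)/(-5 + k))
r(G) = G³
1*r(D) + j(-1, 1) = 1*(-5)³ + (2 - 1)/(-5 + 1) = 1*(-125) + 1/(-4) = -125 - ¼*1 = -125 - ¼ = -501/4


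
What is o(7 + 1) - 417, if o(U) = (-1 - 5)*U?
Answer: -465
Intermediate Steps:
o(U) = -6*U
o(7 + 1) - 417 = -6*(7 + 1) - 417 = -6*8 - 417 = -48 - 417 = -465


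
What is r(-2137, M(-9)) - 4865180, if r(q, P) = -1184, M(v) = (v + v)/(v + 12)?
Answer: -4866364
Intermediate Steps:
M(v) = 2*v/(12 + v) (M(v) = (2*v)/(12 + v) = 2*v/(12 + v))
r(-2137, M(-9)) - 4865180 = -1184 - 4865180 = -4866364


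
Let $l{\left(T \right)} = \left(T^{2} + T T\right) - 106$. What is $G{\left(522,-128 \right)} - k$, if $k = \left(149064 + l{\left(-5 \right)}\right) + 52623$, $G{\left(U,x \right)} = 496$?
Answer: $-201135$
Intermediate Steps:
$l{\left(T \right)} = -106 + 2 T^{2}$ ($l{\left(T \right)} = \left(T^{2} + T^{2}\right) - 106 = 2 T^{2} - 106 = -106 + 2 T^{2}$)
$k = 201631$ ($k = \left(149064 - \left(106 - 2 \left(-5\right)^{2}\right)\right) + 52623 = \left(149064 + \left(-106 + 2 \cdot 25\right)\right) + 52623 = \left(149064 + \left(-106 + 50\right)\right) + 52623 = \left(149064 - 56\right) + 52623 = 149008 + 52623 = 201631$)
$G{\left(522,-128 \right)} - k = 496 - 201631 = -201135$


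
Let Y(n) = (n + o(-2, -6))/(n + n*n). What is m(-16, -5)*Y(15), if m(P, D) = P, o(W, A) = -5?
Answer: -2/3 ≈ -0.66667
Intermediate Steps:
Y(n) = (-5 + n)/(n + n**2) (Y(n) = (n - 5)/(n + n*n) = (-5 + n)/(n + n**2))
m(-16, -5)*Y(15) = -16*(-5 + 15)/(15*(1 + 15)) = -16*10/(15*16) = -16*1/24 = -2/3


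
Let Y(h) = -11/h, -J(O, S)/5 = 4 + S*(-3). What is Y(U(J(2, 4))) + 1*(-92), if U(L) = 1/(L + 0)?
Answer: -532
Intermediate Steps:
J(O, S) = -20 + 15*S (J(O, S) = -5*(4 + S*(-3)) = -5*(4 - 3*S) = -20 + 15*S)
U(L) = 1/L
Y(U(J(2, 4))) + 1*(-92) = -11/(1/(-20 + 15*4)) + 1*(-92) = -11/(1/(-20 + 60)) - 92 = -11/(1/40) - 92 = -11/1/40 - 92 = -11*40 - 92 = -440 - 92 = -532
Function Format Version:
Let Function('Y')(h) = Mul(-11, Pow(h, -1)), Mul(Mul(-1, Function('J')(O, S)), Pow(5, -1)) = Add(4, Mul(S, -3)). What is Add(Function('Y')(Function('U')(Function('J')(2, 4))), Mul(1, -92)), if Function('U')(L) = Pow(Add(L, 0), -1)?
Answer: -532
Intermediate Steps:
Function('J')(O, S) = Add(-20, Mul(15, S)) (Function('J')(O, S) = Mul(-5, Add(4, Mul(S, -3))) = Mul(-5, Add(4, Mul(-3, S))) = Add(-20, Mul(15, S)))
Function('U')(L) = Pow(L, -1)
Add(Function('Y')(Function('U')(Function('J')(2, 4))), Mul(1, -92)) = Add(Mul(-11, Pow(Pow(Add(-20, Mul(15, 4)), -1), -1)), Mul(1, -92)) = Add(Mul(-11, Pow(Pow(Add(-20, 60), -1), -1)), -92) = Add(Mul(-11, Pow(Pow(40, -1), -1)), -92) = Add(Mul(-11, Pow(Rational(1, 40), -1)), -92) = Add(Mul(-11, 40), -92) = Add(-440, -92) = -532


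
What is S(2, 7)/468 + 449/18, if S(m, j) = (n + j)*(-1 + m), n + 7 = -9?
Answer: 11665/468 ≈ 24.925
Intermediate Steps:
n = -16 (n = -7 - 9 = -16)
S(m, j) = (-1 + m)*(-16 + j) (S(m, j) = (-16 + j)*(-1 + m) = (-1 + m)*(-16 + j))
S(2, 7)/468 + 449/18 = (16 - 1*7 - 16*2 + 7*2)/468 + 449/18 = (16 - 7 - 32 + 14)*(1/468) + 449*(1/18) = -9*1/468 + 449/18 = -1/52 + 449/18 = 11665/468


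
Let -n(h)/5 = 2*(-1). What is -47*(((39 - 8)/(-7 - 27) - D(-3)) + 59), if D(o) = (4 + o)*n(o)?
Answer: -76845/34 ≈ -2260.1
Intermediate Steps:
n(h) = 10 (n(h) = -10*(-1) = -5*(-2) = 10)
D(o) = 40 + 10*o (D(o) = (4 + o)*10 = 40 + 10*o)
-47*(((39 - 8)/(-7 - 27) - D(-3)) + 59) = -47*(((39 - 8)/(-7 - 27) - (40 + 10*(-3))) + 59) = -47*((31/(-34) - (40 - 30)) + 59) = -47*((31*(-1/34) - 1*10) + 59) = -47*((-31/34 - 10) + 59) = -47*(-371/34 + 59) = -47*1635/34 = -76845/34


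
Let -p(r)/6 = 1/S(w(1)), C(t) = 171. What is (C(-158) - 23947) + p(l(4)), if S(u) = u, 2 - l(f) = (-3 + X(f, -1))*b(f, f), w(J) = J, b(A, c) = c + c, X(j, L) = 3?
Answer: -23782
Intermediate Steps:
b(A, c) = 2*c
l(f) = 2 (l(f) = 2 - (-3 + 3)*2*f = 2 - 0*2*f = 2 - 1*0 = 2 + 0 = 2)
p(r) = -6 (p(r) = -6/1 = -6*1 = -6)
(C(-158) - 23947) + p(l(4)) = (171 - 23947) - 6 = -23776 - 6 = -23782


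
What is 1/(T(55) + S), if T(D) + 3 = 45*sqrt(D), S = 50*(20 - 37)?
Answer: -853/616234 - 45*sqrt(55)/616234 ≈ -0.0019258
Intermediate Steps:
S = -850 (S = 50*(-17) = -850)
T(D) = -3 + 45*sqrt(D)
1/(T(55) + S) = 1/((-3 + 45*sqrt(55)) - 850) = 1/(-853 + 45*sqrt(55))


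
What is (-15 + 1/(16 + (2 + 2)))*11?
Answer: -3289/20 ≈ -164.45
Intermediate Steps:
(-15 + 1/(16 + (2 + 2)))*11 = (-15 + 1/(16 + 4))*11 = (-15 + 1/20)*11 = -299/20*11 = -3289/20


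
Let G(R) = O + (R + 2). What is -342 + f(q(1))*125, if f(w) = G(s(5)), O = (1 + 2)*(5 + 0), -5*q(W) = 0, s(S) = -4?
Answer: 1283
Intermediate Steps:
q(W) = 0 (q(W) = -⅕*0 = 0)
O = 15 (O = 3*5 = 15)
G(R) = 17 + R (G(R) = 15 + (R + 2) = 15 + (2 + R) = 17 + R)
f(w) = 13 (f(w) = 17 - 4 = 13)
-342 + f(q(1))*125 = -342 + 13*125 = -342 + 1625 = 1283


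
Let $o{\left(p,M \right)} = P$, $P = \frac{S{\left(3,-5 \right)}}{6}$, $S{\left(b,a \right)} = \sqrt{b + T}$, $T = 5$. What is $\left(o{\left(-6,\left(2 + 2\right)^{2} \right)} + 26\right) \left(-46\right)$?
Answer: $-1196 - \frac{46 \sqrt{2}}{3} \approx -1217.7$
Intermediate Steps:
$S{\left(b,a \right)} = \sqrt{5 + b}$ ($S{\left(b,a \right)} = \sqrt{b + 5} = \sqrt{5 + b}$)
$P = \frac{\sqrt{2}}{3}$ ($P = \frac{\sqrt{5 + 3}}{6} = \sqrt{8} \cdot \frac{1}{6} = 2 \sqrt{2} \cdot \frac{1}{6} = \frac{\sqrt{2}}{3} \approx 0.4714$)
$o{\left(p,M \right)} = \frac{\sqrt{2}}{3}$
$\left(o{\left(-6,\left(2 + 2\right)^{2} \right)} + 26\right) \left(-46\right) = \left(\frac{\sqrt{2}}{3} + 26\right) \left(-46\right) = \left(26 + \frac{\sqrt{2}}{3}\right) \left(-46\right) = -1196 - \frac{46 \sqrt{2}}{3}$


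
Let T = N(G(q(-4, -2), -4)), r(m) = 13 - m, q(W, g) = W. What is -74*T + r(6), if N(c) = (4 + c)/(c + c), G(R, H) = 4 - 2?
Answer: -104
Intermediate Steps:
G(R, H) = 2
N(c) = (4 + c)/(2*c) (N(c) = (4 + c)/((2*c)) = (4 + c)*(1/(2*c)) = (4 + c)/(2*c))
T = 3/2 (T = (½)*(4 + 2)/2 = (½)*(½)*6 = 3/2 ≈ 1.5000)
-74*T + r(6) = -74*3/2 + (13 - 1*6) = -111 + (13 - 6) = -111 + 7 = -104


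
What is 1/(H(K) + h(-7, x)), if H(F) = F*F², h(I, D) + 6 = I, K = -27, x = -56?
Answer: -1/19696 ≈ -5.0772e-5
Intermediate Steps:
h(I, D) = -6 + I
H(F) = F³
1/(H(K) + h(-7, x)) = 1/((-27)³ + (-6 - 7)) = 1/(-19683 - 13) = 1/(-19696) = -1/19696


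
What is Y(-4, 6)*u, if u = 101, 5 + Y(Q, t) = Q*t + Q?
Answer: -3333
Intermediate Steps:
Y(Q, t) = -5 + Q + Q*t (Y(Q, t) = -5 + (Q*t + Q) = -5 + (Q + Q*t) = -5 + Q + Q*t)
Y(-4, 6)*u = (-5 - 4 - 4*6)*101 = (-5 - 4 - 24)*101 = -33*101 = -3333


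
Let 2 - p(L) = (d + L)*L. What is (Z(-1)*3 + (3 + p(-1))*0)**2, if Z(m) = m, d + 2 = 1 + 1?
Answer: 9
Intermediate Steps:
d = 0 (d = -2 + (1 + 1) = -2 + 2 = 0)
p(L) = 2 - L**2 (p(L) = 2 - (0 + L)*L = 2 - L*L = 2 - L**2)
(Z(-1)*3 + (3 + p(-1))*0)**2 = (-1*3 + (3 + (2 - 1*(-1)**2))*0)**2 = (-3 + (3 + (2 - 1*1))*0)**2 = (-3 + (3 + (2 - 1))*0)**2 = (-3 + (3 + 1)*0)**2 = (-3 + 4*0)**2 = (-3 + 0)**2 = (-3)**2 = 9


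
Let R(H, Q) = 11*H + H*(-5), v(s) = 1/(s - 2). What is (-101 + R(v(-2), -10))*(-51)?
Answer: 10455/2 ≈ 5227.5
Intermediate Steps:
v(s) = 1/(-2 + s)
R(H, Q) = 6*H (R(H, Q) = 11*H - 5*H = 6*H)
(-101 + R(v(-2), -10))*(-51) = (-101 + 6/(-2 - 2))*(-51) = (-101 + 6/(-4))*(-51) = (-101 + 6*(-¼))*(-51) = (-101 - 3/2)*(-51) = -205/2*(-51) = 10455/2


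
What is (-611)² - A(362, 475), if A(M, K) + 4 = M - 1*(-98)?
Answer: 372865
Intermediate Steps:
A(M, K) = 94 + M (A(M, K) = -4 + (M - 1*(-98)) = -4 + (M + 98) = -4 + (98 + M) = 94 + M)
(-611)² - A(362, 475) = (-611)² - (94 + 362) = 373321 - 1*456 = 373321 - 456 = 372865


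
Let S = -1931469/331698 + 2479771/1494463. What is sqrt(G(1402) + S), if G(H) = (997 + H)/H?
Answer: 8*I*sqrt(128536368441785975905575431)/57915497018329 ≈ 1.5661*I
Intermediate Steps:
G(H) = (997 + H)/H
S = -687991291663/165236796058 (S = -1931469*1/331698 + 2479771*(1/1494463) = -643823/110566 + 2479771/1494463 = -687991291663/165236796058 ≈ -4.1637)
sqrt(G(1402) + S) = sqrt((997 + 1402)/1402 - 687991291663/165236796058) = sqrt((1/1402)*2399 - 687991291663/165236796058) = sqrt(2399/1402 - 687991291663/165236796058) = sqrt(-142040179292096/57915497018329) = 8*I*sqrt(128536368441785975905575431)/57915497018329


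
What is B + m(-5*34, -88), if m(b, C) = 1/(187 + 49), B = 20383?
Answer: 4810389/236 ≈ 20383.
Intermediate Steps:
m(b, C) = 1/236
B + m(-5*34, -88) = 20383 + 1/236 = 4810389/236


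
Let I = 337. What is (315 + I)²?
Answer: 425104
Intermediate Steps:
(315 + I)² = (315 + 337)² = 652² = 425104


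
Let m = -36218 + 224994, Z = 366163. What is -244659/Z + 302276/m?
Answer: 2303447843/2468670946 ≈ 0.93307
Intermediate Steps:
m = 188776
-244659/Z + 302276/m = -244659/366163 + 302276/188776 = -244659*1/366163 + 302276*(1/188776) = -244659/366163 + 75569/47194 = 2303447843/2468670946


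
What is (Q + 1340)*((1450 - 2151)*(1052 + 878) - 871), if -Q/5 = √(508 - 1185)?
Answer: -1814093340 + 6769005*I*√677 ≈ -1.8141e+9 + 1.7612e+8*I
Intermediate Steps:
Q = -5*I*√677 (Q = -5*√(508 - 1185) = -5*I*√677 ≈ -130.1*I)
(Q + 1340)*((1450 - 2151)*(1052 + 878) - 871) = (-5*I*√677 + 1340)*((1450 - 2151)*(1052 + 878) - 871) = (1340 - 5*I*√677)*(-701*1930 - 871) = (1340 - 5*I*√677)*(-1352930 - 871) = (1340 - 5*I*√677)*(-1353801) = -1814093340 + 6769005*I*√677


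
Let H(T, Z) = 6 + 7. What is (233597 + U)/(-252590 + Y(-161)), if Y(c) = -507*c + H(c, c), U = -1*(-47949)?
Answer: -140773/85475 ≈ -1.6469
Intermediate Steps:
H(T, Z) = 13
U = 47949
Y(c) = 13 - 507*c (Y(c) = -507*c + 13 = 13 - 507*c)
(233597 + U)/(-252590 + Y(-161)) = (233597 + 47949)/(-252590 + (13 - 507*(-161))) = 281546/(-252590 + (13 + 81627)) = 281546/(-252590 + 81640) = 281546/(-170950) = 281546*(-1/170950) = -140773/85475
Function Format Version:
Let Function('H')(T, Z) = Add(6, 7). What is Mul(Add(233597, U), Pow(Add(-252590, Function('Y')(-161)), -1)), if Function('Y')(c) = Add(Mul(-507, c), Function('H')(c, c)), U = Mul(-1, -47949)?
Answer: Rational(-140773, 85475) ≈ -1.6469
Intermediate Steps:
Function('H')(T, Z) = 13
U = 47949
Function('Y')(c) = Add(13, Mul(-507, c)) (Function('Y')(c) = Add(Mul(-507, c), 13) = Add(13, Mul(-507, c)))
Mul(Add(233597, U), Pow(Add(-252590, Function('Y')(-161)), -1)) = Mul(Add(233597, 47949), Pow(Add(-252590, Add(13, Mul(-507, -161))), -1)) = Mul(281546, Pow(Add(-252590, Add(13, 81627)), -1)) = Mul(281546, Pow(Add(-252590, 81640), -1)) = Mul(281546, Pow(-170950, -1)) = Mul(281546, Rational(-1, 170950)) = Rational(-140773, 85475)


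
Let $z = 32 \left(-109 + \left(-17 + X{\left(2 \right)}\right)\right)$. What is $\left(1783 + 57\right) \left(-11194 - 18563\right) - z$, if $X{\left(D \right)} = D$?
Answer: $-54748912$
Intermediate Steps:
$z = -3968$ ($z = 32 \left(-109 + \left(-17 + 2\right)\right) = 32 \left(-109 - 15\right) = 32 \left(-124\right) = -3968$)
$\left(1783 + 57\right) \left(-11194 - 18563\right) - z = \left(1783 + 57\right) \left(-11194 - 18563\right) - -3968 = 1840 \left(-29757\right) + 3968 = -54752880 + 3968 = -54748912$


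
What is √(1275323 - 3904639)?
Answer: 2*I*√657329 ≈ 1621.5*I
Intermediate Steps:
√(1275323 - 3904639) = √(-2629316) = 2*I*√657329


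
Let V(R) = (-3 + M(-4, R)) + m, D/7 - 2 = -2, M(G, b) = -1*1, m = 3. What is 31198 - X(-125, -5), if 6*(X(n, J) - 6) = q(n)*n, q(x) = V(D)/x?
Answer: 187153/6 ≈ 31192.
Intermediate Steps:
M(G, b) = -1
D = 0 (D = 14 + 7*(-2) = 14 - 14 = 0)
V(R) = -1 (V(R) = (-3 - 1) + 3 = -4 + 3 = -1)
q(x) = -1/x
X(n, J) = 35/6 (X(n, J) = 6 + ((-1/n)*n)/6 = 6 + (⅙)*(-1) = 6 - ⅙ = 35/6)
31198 - X(-125, -5) = 31198 - 1*35/6 = 31198 - 35/6 = 187153/6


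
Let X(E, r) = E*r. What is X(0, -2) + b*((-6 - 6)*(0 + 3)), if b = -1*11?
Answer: 396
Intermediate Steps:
b = -11
X(0, -2) + b*((-6 - 6)*(0 + 3)) = 0*(-2) - 11*(-6 - 6)*(0 + 3) = 0 - (-132)*3 = 0 - 11*(-36) = 0 + 396 = 396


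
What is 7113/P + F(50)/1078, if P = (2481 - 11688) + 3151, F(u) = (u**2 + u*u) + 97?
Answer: 11599809/3264184 ≈ 3.5537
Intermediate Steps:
F(u) = 97 + 2*u**2 (F(u) = (u**2 + u**2) + 97 = 2*u**2 + 97 = 97 + 2*u**2)
P = -6056 (P = -9207 + 3151 = -6056)
7113/P + F(50)/1078 = 7113/(-6056) + (97 + 2*50**2)/1078 = 7113*(-1/6056) + (97 + 2*2500)*(1/1078) = -7113/6056 + (97 + 5000)*(1/1078) = -7113/6056 + 5097*(1/1078) = -7113/6056 + 5097/1078 = 11599809/3264184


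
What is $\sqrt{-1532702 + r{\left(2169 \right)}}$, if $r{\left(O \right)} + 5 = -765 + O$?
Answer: $i \sqrt{1531303} \approx 1237.5 i$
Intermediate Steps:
$r{\left(O \right)} = -770 + O$ ($r{\left(O \right)} = -5 + \left(-765 + O\right) = -770 + O$)
$\sqrt{-1532702 + r{\left(2169 \right)}} = \sqrt{-1532702 + \left(-770 + 2169\right)} = \sqrt{-1532702 + 1399} = \sqrt{-1531303} = i \sqrt{1531303}$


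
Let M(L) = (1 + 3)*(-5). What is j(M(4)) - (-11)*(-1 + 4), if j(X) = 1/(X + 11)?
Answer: 296/9 ≈ 32.889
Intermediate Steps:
M(L) = -20 (M(L) = 4*(-5) = -20)
j(X) = 1/(11 + X)
j(M(4)) - (-11)*(-1 + 4) = 1/(11 - 20) - (-11)*(-1 + 4) = 1/(-9) - (-11)*3 = -1/9 - 1*(-33) = -1/9 + 33 = 296/9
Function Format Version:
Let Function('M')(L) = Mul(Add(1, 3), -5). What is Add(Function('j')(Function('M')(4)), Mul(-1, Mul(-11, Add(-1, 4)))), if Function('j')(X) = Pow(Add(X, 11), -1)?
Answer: Rational(296, 9) ≈ 32.889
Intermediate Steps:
Function('M')(L) = -20 (Function('M')(L) = Mul(4, -5) = -20)
Function('j')(X) = Pow(Add(11, X), -1)
Add(Function('j')(Function('M')(4)), Mul(-1, Mul(-11, Add(-1, 4)))) = Add(Pow(Add(11, -20), -1), Mul(-1, Mul(-11, Add(-1, 4)))) = Add(Pow(-9, -1), Mul(-1, Mul(-11, 3))) = Add(Rational(-1, 9), Mul(-1, -33)) = Add(Rational(-1, 9), 33) = Rational(296, 9)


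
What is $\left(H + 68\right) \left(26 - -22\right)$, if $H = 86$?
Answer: $7392$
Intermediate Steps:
$\left(H + 68\right) \left(26 - -22\right) = \left(86 + 68\right) \left(26 - -22\right) = 154 \left(26 + 22\right) = 154 \cdot 48 = 7392$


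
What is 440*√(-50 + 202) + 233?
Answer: 233 + 880*√38 ≈ 5657.7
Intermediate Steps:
440*√(-50 + 202) + 233 = 440*√152 + 233 = 440*(2*√38) + 233 = 880*√38 + 233 = 233 + 880*√38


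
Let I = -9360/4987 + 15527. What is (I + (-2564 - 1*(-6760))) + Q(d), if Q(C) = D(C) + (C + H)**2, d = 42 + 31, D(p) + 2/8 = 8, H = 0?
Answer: 499854453/19948 ≈ 25058.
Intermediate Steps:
D(p) = 31/4 (D(p) = -1/4 + 8 = 31/4)
d = 73
Q(C) = 31/4 + C**2 (Q(C) = 31/4 + (C + 0)**2 = 31/4 + C**2)
I = 77423789/4987 (I = -9360*1/4987 + 15527 = -9360/4987 + 15527 = 77423789/4987 ≈ 15525.)
(I + (-2564 - 1*(-6760))) + Q(d) = (77423789/4987 + (-2564 - 1*(-6760))) + (31/4 + 73**2) = (77423789/4987 + (-2564 + 6760)) + (31/4 + 5329) = (77423789/4987 + 4196) + 21347/4 = 98349241/4987 + 21347/4 = 499854453/19948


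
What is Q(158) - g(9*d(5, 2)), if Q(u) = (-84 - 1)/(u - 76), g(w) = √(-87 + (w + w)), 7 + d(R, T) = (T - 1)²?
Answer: -85/82 - I*√195 ≈ -1.0366 - 13.964*I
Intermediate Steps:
d(R, T) = -7 + (-1 + T)² (d(R, T) = -7 + (T - 1)² = -7 + (-1 + T)²)
g(w) = √(-87 + 2*w)
Q(u) = -85/(-76 + u)
Q(158) - g(9*d(5, 2)) = -85/(-76 + 158) - √(-87 + 2*(9*(-7 + (-1 + 2)²))) = -85/82 - √(-87 + 2*(9*(-7 + 1²))) = -85*1/82 - √(-87 + 2*(9*(-7 + 1))) = -85/82 - √(-87 + 2*(9*(-6))) = -85/82 - √(-87 + 2*(-54)) = -85/82 - √(-87 - 108) = -85/82 - √(-195) = -85/82 - I*√195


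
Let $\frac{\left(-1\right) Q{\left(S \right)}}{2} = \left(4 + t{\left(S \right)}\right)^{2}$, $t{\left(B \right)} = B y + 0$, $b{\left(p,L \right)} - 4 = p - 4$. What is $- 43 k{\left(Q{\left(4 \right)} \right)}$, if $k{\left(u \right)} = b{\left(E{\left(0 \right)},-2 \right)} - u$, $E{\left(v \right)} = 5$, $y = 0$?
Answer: $-1591$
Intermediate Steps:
$b{\left(p,L \right)} = p$ ($b{\left(p,L \right)} = 4 + \left(p - 4\right) = 4 + \left(-4 + p\right) = p$)
$t{\left(B \right)} = 0$ ($t{\left(B \right)} = B 0 + 0 = 0 + 0 = 0$)
$Q{\left(S \right)} = -32$ ($Q{\left(S \right)} = - 2 \left(4 + 0\right)^{2} = - 2 \cdot 4^{2} = \left(-2\right) 16 = -32$)
$k{\left(u \right)} = 5 - u$
$- 43 k{\left(Q{\left(4 \right)} \right)} = - 43 \left(5 - -32\right) = - 43 \left(5 + 32\right) = \left(-43\right) 37 = -1591$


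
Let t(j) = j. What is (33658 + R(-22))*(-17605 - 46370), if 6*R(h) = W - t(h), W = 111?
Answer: -4309377325/2 ≈ -2.1547e+9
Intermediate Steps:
R(h) = 37/2 - h/6 (R(h) = (111 - h)/6 = 37/2 - h/6)
(33658 + R(-22))*(-17605 - 46370) = (33658 + (37/2 - 1/6*(-22)))*(-17605 - 46370) = (33658 + (37/2 + 11/3))*(-63975) = (33658 + 133/6)*(-63975) = (202081/6)*(-63975) = -4309377325/2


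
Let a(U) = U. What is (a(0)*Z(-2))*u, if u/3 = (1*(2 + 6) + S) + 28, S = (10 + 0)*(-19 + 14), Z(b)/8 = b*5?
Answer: 0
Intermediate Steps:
Z(b) = 40*b (Z(b) = 8*(b*5) = 8*(5*b) = 40*b)
S = -50 (S = 10*(-5) = -50)
u = -42 (u = 3*((1*(2 + 6) - 50) + 28) = 3*((1*8 - 50) + 28) = 3*((8 - 50) + 28) = 3*(-42 + 28) = 3*(-14) = -42)
(a(0)*Z(-2))*u = (0*(40*(-2)))*(-42) = (0*(-80))*(-42) = 0*(-42) = 0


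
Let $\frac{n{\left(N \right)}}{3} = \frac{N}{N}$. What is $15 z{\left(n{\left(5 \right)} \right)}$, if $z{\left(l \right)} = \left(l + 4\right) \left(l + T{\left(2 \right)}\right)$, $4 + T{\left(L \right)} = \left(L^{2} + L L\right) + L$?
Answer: $945$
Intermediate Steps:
$n{\left(N \right)} = 3$ ($n{\left(N \right)} = 3 \frac{N}{N} = 3 \cdot 1 = 3$)
$T{\left(L \right)} = -4 + L + 2 L^{2}$ ($T{\left(L \right)} = -4 + \left(\left(L^{2} + L L\right) + L\right) = -4 + \left(\left(L^{2} + L^{2}\right) + L\right) = -4 + \left(2 L^{2} + L\right) = -4 + \left(L + 2 L^{2}\right) = -4 + L + 2 L^{2}$)
$z{\left(l \right)} = \left(4 + l\right) \left(6 + l\right)$ ($z{\left(l \right)} = \left(l + 4\right) \left(l + \left(-4 + 2 + 2 \cdot 2^{2}\right)\right) = \left(4 + l\right) \left(l + \left(-4 + 2 + 2 \cdot 4\right)\right) = \left(4 + l\right) \left(l + \left(-4 + 2 + 8\right)\right) = \left(4 + l\right) \left(l + 6\right) = \left(4 + l\right) \left(6 + l\right)$)
$15 z{\left(n{\left(5 \right)} \right)} = 15 \left(24 + 3^{2} + 10 \cdot 3\right) = 15 \left(24 + 9 + 30\right) = 15 \cdot 63 = 945$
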